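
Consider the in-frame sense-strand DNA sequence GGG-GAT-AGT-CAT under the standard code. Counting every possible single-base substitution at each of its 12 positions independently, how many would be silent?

Codon 1 (GGG, Gly): 3 synonymous substitutions.
Codon 2 (GAT, Asp): 1 synonymous substitution.
Codon 3 (AGT, Ser): 1 synonymous substitution.
Codon 4 (CAT, His): 1 synonymous substitution.
Total: 3 + 1 + 1 + 1 = 6.

6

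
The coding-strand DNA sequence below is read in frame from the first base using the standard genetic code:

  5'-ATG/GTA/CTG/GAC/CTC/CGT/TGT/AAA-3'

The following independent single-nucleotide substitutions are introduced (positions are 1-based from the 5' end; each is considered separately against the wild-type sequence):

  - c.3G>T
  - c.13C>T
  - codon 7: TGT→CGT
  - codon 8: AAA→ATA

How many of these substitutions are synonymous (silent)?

Codon 1: ATG (Met) → ATT (Ile) — missense.
Codon 5: CTC (Leu) → TTC (Phe) — missense.
Codon 7: TGT (Cys) → CGT (Arg) — missense.
Codon 8: AAA (Lys) → ATA (Ile) — missense.
Synonymous: 0 of 4.

0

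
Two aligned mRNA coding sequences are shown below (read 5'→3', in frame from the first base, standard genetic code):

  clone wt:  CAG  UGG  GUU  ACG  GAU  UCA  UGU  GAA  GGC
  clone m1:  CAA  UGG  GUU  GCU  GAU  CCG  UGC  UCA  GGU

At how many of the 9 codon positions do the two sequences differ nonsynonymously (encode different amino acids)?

Codon 1: CAG Gln / CAA Gln — synonymous.
Codon 2: UGG Trp / UGG Trp — identical.
Codon 3: GUU Val / GUU Val — identical.
Codon 4: ACG Thr / GCU Ala — nonsynonymous.
Codon 5: GAU Asp / GAU Asp — identical.
Codon 6: UCA Ser / CCG Pro — nonsynonymous.
Codon 7: UGU Cys / UGC Cys — synonymous.
Codon 8: GAA Glu / UCA Ser — nonsynonymous.
Codon 9: GGC Gly / GGU Gly — synonymous.
Nonsynonymous differences: 3.

3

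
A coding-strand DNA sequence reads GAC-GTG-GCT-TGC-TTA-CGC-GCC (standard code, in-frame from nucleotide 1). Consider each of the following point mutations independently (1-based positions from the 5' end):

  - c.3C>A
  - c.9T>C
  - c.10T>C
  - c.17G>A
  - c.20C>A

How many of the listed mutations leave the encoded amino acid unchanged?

Codon 1: GAC (Asp) → GAA (Glu) — missense.
Codon 3: GCT (Ala) → GCC (Ala) — synonymous.
Codon 4: TGC (Cys) → CGC (Arg) — missense.
Codon 6: CGC (Arg) → CAC (His) — missense.
Codon 7: GCC (Ala) → GAC (Asp) — missense.
Synonymous: 1 of 5.

1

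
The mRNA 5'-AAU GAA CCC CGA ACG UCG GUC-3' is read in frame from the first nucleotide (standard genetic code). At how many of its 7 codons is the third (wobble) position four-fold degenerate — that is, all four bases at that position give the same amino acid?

5

Codon 1 AAU (Asn): third position 2-fold.
Codon 2 GAA (Glu): third position 2-fold.
Codon 3 CCC (Pro): third position 4-fold.
Codon 4 CGA (Arg): third position 4-fold.
Codon 5 ACG (Thr): third position 4-fold.
Codon 6 UCG (Ser): third position 4-fold.
Codon 7 GUC (Val): third position 4-fold.
Four-fold degenerate third positions: 5.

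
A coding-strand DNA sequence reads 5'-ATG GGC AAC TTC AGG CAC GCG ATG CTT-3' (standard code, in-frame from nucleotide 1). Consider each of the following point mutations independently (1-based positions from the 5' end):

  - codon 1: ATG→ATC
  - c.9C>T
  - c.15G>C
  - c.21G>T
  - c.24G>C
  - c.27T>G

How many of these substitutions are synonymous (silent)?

Codon 1: ATG (Met) → ATC (Ile) — missense.
Codon 3: AAC (Asn) → AAT (Asn) — synonymous.
Codon 5: AGG (Arg) → AGC (Ser) — missense.
Codon 7: GCG (Ala) → GCT (Ala) — synonymous.
Codon 8: ATG (Met) → ATC (Ile) — missense.
Codon 9: CTT (Leu) → CTG (Leu) — synonymous.
Synonymous: 3 of 6.

3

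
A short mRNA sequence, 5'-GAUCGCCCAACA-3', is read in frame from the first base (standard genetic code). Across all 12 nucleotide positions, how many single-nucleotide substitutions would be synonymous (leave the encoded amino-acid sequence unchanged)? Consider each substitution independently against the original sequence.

10

Codon 1 (GAU, Asp): 1 synonymous substitution.
Codon 2 (CGC, Arg): 3 synonymous substitutions.
Codon 3 (CCA, Pro): 3 synonymous substitutions.
Codon 4 (ACA, Thr): 3 synonymous substitutions.
Total: 1 + 3 + 3 + 3 = 10.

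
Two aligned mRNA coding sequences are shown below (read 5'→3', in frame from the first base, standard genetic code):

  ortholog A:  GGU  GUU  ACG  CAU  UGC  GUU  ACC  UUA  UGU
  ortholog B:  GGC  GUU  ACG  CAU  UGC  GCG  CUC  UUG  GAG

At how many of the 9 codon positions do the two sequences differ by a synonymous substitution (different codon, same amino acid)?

Codon 1: GGU Gly / GGC Gly — synonymous.
Codon 2: GUU Val / GUU Val — identical.
Codon 3: ACG Thr / ACG Thr — identical.
Codon 4: CAU His / CAU His — identical.
Codon 5: UGC Cys / UGC Cys — identical.
Codon 6: GUU Val / GCG Ala — nonsynonymous.
Codon 7: ACC Thr / CUC Leu — nonsynonymous.
Codon 8: UUA Leu / UUG Leu — synonymous.
Codon 9: UGU Cys / GAG Glu — nonsynonymous.
Synonymous differences: 2.

2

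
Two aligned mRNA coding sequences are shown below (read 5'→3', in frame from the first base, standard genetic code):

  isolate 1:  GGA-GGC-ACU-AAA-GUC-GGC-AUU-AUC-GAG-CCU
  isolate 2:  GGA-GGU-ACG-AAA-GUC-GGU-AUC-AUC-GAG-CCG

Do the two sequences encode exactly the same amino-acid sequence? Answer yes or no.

yes

Codon 1: GGA Gly / GGA Gly — identical.
Codon 2: GGC Gly / GGU Gly — synonymous.
Codon 3: ACU Thr / ACG Thr — synonymous.
Codon 4: AAA Lys / AAA Lys — identical.
Codon 5: GUC Val / GUC Val — identical.
Codon 6: GGC Gly / GGU Gly — synonymous.
Codon 7: AUU Ile / AUC Ile — synonymous.
Codon 8: AUC Ile / AUC Ile — identical.
Codon 9: GAG Glu / GAG Glu — identical.
Codon 10: CCU Pro / CCG Pro — synonymous.
Nonsynonymous differences: 0 → same protein.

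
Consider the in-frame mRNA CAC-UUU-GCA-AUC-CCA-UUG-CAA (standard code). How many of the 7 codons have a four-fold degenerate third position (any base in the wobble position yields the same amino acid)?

2

Codon 1 CAC (His): third position 2-fold.
Codon 2 UUU (Phe): third position 2-fold.
Codon 3 GCA (Ala): third position 4-fold.
Codon 4 AUC (Ile): third position 3-fold.
Codon 5 CCA (Pro): third position 4-fold.
Codon 6 UUG (Leu): third position 2-fold.
Codon 7 CAA (Gln): third position 2-fold.
Four-fold degenerate third positions: 2.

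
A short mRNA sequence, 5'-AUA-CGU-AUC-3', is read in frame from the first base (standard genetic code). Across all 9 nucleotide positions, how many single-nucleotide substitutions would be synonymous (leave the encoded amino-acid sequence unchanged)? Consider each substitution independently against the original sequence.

7

Codon 1 (AUA, Ile): 2 synonymous substitutions.
Codon 2 (CGU, Arg): 3 synonymous substitutions.
Codon 3 (AUC, Ile): 2 synonymous substitutions.
Total: 2 + 3 + 2 = 7.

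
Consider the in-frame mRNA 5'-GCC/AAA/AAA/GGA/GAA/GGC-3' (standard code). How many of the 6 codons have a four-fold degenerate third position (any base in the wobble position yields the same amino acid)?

3

Codon 1 GCC (Ala): third position 4-fold.
Codon 2 AAA (Lys): third position 2-fold.
Codon 3 AAA (Lys): third position 2-fold.
Codon 4 GGA (Gly): third position 4-fold.
Codon 5 GAA (Glu): third position 2-fold.
Codon 6 GGC (Gly): third position 4-fold.
Four-fold degenerate third positions: 3.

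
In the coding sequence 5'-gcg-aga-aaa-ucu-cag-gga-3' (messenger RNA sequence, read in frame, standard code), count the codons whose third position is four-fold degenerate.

Codon 1 GCG (Ala): third position 4-fold.
Codon 2 AGA (Arg): third position 2-fold.
Codon 3 AAA (Lys): third position 2-fold.
Codon 4 UCU (Ser): third position 4-fold.
Codon 5 CAG (Gln): third position 2-fold.
Codon 6 GGA (Gly): third position 4-fold.
Four-fold degenerate third positions: 3.

3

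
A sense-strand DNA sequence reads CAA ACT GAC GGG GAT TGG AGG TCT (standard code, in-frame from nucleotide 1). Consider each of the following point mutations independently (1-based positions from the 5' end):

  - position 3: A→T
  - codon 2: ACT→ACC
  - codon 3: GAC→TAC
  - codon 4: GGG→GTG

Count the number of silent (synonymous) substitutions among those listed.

Codon 1: CAA (Gln) → CAT (His) — missense.
Codon 2: ACT (Thr) → ACC (Thr) — synonymous.
Codon 3: GAC (Asp) → TAC (Tyr) — missense.
Codon 4: GGG (Gly) → GTG (Val) — missense.
Synonymous: 1 of 4.

1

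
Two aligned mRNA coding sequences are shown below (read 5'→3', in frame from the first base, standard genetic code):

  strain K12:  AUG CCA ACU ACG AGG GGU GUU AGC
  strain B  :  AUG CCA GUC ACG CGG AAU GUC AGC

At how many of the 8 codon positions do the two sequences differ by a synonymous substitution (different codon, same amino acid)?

Codon 1: AUG Met / AUG Met — identical.
Codon 2: CCA Pro / CCA Pro — identical.
Codon 3: ACU Thr / GUC Val — nonsynonymous.
Codon 4: ACG Thr / ACG Thr — identical.
Codon 5: AGG Arg / CGG Arg — synonymous.
Codon 6: GGU Gly / AAU Asn — nonsynonymous.
Codon 7: GUU Val / GUC Val — synonymous.
Codon 8: AGC Ser / AGC Ser — identical.
Synonymous differences: 2.

2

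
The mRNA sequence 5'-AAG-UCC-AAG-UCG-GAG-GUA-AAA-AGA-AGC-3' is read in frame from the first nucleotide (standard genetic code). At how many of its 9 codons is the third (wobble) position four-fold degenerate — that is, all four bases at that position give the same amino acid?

Codon 1 AAG (Lys): third position 2-fold.
Codon 2 UCC (Ser): third position 4-fold.
Codon 3 AAG (Lys): third position 2-fold.
Codon 4 UCG (Ser): third position 4-fold.
Codon 5 GAG (Glu): third position 2-fold.
Codon 6 GUA (Val): third position 4-fold.
Codon 7 AAA (Lys): third position 2-fold.
Codon 8 AGA (Arg): third position 2-fold.
Codon 9 AGC (Ser): third position 2-fold.
Four-fold degenerate third positions: 3.

3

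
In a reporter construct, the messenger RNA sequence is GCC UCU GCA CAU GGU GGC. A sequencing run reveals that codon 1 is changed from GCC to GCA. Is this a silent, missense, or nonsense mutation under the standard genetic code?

Position 3 falls in codon 1: GCC → Ala.
After the substitution the codon is GCA → Ala.
Both encode Ala, so the change is synonymous.

silent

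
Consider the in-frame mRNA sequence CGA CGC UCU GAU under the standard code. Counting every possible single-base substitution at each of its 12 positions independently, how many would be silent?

11

Codon 1 (CGA, Arg): 4 synonymous substitutions.
Codon 2 (CGC, Arg): 3 synonymous substitutions.
Codon 3 (UCU, Ser): 3 synonymous substitutions.
Codon 4 (GAU, Asp): 1 synonymous substitution.
Total: 4 + 3 + 3 + 1 = 11.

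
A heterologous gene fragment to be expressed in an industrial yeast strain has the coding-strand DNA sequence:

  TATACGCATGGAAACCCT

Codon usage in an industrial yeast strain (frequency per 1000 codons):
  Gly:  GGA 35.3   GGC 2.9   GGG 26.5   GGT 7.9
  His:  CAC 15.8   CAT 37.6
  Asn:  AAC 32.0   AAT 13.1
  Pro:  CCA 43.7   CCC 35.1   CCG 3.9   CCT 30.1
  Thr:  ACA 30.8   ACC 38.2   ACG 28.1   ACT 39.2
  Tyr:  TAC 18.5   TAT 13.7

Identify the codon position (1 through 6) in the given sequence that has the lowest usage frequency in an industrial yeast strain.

1

Codon 1 TAT (Tyr): 13.7 per 1000.
Codon 2 ACG (Thr): 28.1 per 1000.
Codon 3 CAT (His): 37.6 per 1000.
Codon 4 GGA (Gly): 35.3 per 1000.
Codon 5 AAC (Asn): 32.0 per 1000.
Codon 6 CCT (Pro): 30.1 per 1000.
Lowest frequency is 13.7 at codon 1.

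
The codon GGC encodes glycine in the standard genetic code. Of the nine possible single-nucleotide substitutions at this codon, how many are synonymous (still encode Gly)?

3

Position 1: none → 0 synonymous.
Position 2: none → 0 synonymous.
Position 3: GGU, GGA, GGG → 3 synonymous.
Total: 0 + 0 + 3 = 3.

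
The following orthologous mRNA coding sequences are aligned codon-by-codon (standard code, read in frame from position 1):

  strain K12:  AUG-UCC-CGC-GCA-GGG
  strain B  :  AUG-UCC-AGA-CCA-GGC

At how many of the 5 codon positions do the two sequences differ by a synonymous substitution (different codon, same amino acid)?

2

Codon 1: AUG Met / AUG Met — identical.
Codon 2: UCC Ser / UCC Ser — identical.
Codon 3: CGC Arg / AGA Arg — synonymous.
Codon 4: GCA Ala / CCA Pro — nonsynonymous.
Codon 5: GGG Gly / GGC Gly — synonymous.
Synonymous differences: 2.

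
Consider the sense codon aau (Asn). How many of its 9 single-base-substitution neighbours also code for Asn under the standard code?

1

Position 1: none → 0 synonymous.
Position 2: none → 0 synonymous.
Position 3: AAC → 1 synonymous.
Total: 0 + 0 + 1 = 1.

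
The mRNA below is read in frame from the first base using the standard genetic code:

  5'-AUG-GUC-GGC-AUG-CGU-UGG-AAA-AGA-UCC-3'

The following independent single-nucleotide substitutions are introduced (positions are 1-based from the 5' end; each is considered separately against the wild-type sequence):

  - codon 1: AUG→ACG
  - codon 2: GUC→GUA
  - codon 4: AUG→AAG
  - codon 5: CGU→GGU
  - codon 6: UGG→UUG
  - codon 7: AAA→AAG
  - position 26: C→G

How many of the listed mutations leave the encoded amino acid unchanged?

2

Codon 1: AUG (Met) → ACG (Thr) — missense.
Codon 2: GUC (Val) → GUA (Val) — synonymous.
Codon 4: AUG (Met) → AAG (Lys) — missense.
Codon 5: CGU (Arg) → GGU (Gly) — missense.
Codon 6: UGG (Trp) → UUG (Leu) — missense.
Codon 7: AAA (Lys) → AAG (Lys) — synonymous.
Codon 9: UCC (Ser) → UGC (Cys) — missense.
Synonymous: 2 of 7.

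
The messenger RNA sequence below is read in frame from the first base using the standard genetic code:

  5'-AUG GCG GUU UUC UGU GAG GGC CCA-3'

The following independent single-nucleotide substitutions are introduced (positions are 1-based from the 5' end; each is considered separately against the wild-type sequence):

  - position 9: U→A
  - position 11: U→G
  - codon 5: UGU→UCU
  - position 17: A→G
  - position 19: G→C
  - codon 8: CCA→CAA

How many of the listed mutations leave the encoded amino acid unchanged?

Codon 3: GUU (Val) → GUA (Val) — synonymous.
Codon 4: UUC (Phe) → UGC (Cys) — missense.
Codon 5: UGU (Cys) → UCU (Ser) — missense.
Codon 6: GAG (Glu) → GGG (Gly) — missense.
Codon 7: GGC (Gly) → CGC (Arg) — missense.
Codon 8: CCA (Pro) → CAA (Gln) — missense.
Synonymous: 1 of 6.

1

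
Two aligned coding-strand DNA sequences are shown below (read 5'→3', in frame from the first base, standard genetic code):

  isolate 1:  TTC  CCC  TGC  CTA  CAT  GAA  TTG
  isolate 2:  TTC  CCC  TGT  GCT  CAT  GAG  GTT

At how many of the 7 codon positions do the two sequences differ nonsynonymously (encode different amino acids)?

2

Codon 1: TTC Phe / TTC Phe — identical.
Codon 2: CCC Pro / CCC Pro — identical.
Codon 3: TGC Cys / TGT Cys — synonymous.
Codon 4: CTA Leu / GCT Ala — nonsynonymous.
Codon 5: CAT His / CAT His — identical.
Codon 6: GAA Glu / GAG Glu — synonymous.
Codon 7: TTG Leu / GTT Val — nonsynonymous.
Nonsynonymous differences: 2.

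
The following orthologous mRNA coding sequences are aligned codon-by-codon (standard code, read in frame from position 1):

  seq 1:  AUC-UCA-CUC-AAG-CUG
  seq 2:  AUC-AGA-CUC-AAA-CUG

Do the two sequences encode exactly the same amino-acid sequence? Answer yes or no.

Codon 1: AUC Ile / AUC Ile — identical.
Codon 2: UCA Ser / AGA Arg — nonsynonymous.
Codon 3: CUC Leu / CUC Leu — identical.
Codon 4: AAG Lys / AAA Lys — synonymous.
Codon 5: CUG Leu / CUG Leu — identical.
Nonsynonymous differences: 1 → different protein.

no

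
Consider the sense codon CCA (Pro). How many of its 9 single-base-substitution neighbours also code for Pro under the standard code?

3

Position 1: none → 0 synonymous.
Position 2: none → 0 synonymous.
Position 3: CCU, CCC, CCG → 3 synonymous.
Total: 0 + 0 + 3 = 3.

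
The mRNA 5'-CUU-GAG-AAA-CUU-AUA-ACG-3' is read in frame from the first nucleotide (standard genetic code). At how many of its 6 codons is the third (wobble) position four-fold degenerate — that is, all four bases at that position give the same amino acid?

3

Codon 1 CUU (Leu): third position 4-fold.
Codon 2 GAG (Glu): third position 2-fold.
Codon 3 AAA (Lys): third position 2-fold.
Codon 4 CUU (Leu): third position 4-fold.
Codon 5 AUA (Ile): third position 3-fold.
Codon 6 ACG (Thr): third position 4-fold.
Four-fold degenerate third positions: 3.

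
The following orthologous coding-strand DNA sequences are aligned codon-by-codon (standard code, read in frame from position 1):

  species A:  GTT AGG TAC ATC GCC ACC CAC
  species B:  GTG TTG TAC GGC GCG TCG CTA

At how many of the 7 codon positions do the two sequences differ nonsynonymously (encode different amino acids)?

4

Codon 1: GTT Val / GTG Val — synonymous.
Codon 2: AGG Arg / TTG Leu — nonsynonymous.
Codon 3: TAC Tyr / TAC Tyr — identical.
Codon 4: ATC Ile / GGC Gly — nonsynonymous.
Codon 5: GCC Ala / GCG Ala — synonymous.
Codon 6: ACC Thr / TCG Ser — nonsynonymous.
Codon 7: CAC His / CTA Leu — nonsynonymous.
Nonsynonymous differences: 4.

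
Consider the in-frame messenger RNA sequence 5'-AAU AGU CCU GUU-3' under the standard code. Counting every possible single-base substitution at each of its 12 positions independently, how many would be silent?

8

Codon 1 (AAU, Asn): 1 synonymous substitution.
Codon 2 (AGU, Ser): 1 synonymous substitution.
Codon 3 (CCU, Pro): 3 synonymous substitutions.
Codon 4 (GUU, Val): 3 synonymous substitutions.
Total: 1 + 1 + 3 + 3 = 8.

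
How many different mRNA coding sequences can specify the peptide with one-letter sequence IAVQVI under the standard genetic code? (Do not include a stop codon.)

Ile: 3 codons.
Ala: 4 codons.
Val: 4 codons.
Gln: 2 codons.
Val: 4 codons.
Ile: 3 codons.
3 × 4 × 4 × 2 × 4 × 3 = 1152.

1152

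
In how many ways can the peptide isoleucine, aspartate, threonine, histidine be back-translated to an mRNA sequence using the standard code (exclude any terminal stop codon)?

Ile: 3 codons.
Asp: 2 codons.
Thr: 4 codons.
His: 2 codons.
3 × 2 × 4 × 2 = 48.

48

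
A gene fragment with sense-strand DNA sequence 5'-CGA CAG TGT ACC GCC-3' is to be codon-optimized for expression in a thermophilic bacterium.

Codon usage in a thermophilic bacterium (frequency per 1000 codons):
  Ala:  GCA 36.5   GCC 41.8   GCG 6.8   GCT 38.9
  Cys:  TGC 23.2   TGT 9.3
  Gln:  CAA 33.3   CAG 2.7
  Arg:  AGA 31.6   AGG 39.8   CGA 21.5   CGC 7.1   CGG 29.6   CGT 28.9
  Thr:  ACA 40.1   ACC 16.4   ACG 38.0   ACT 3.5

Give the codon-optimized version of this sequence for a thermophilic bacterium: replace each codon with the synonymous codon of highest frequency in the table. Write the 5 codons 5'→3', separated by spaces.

AGG CAA TGC ACA GCC

Codon 1 (Arg): best is AGG at 39.8.
Codon 2 (Gln): best is CAA at 33.3.
Codon 3 (Cys): best is TGC at 23.2.
Codon 4 (Thr): best is ACA at 40.1.
Codon 5 (Ala): best is GCC at 41.8.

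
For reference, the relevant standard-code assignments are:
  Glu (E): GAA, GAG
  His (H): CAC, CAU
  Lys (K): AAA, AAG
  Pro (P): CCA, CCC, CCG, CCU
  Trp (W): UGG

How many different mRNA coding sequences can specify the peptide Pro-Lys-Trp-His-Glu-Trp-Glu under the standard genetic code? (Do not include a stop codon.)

64

Pro: 4 codons.
Lys: 2 codons.
Trp: 1 codon.
His: 2 codons.
Glu: 2 codons.
Trp: 1 codon.
Glu: 2 codons.
4 × 2 × 1 × 2 × 2 × 1 × 2 = 64.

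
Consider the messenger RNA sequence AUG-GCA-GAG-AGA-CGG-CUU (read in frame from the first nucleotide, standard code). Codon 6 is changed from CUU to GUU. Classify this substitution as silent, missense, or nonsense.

Position 16 falls in codon 6: CUU → Leu.
After the substitution the codon is GUU → Val.
Leu ≠ Val, so this is a missense mutation.

missense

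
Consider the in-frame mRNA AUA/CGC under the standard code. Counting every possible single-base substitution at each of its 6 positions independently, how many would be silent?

5

Codon 1 (AUA, Ile): 2 synonymous substitutions.
Codon 2 (CGC, Arg): 3 synonymous substitutions.
Total: 2 + 3 = 5.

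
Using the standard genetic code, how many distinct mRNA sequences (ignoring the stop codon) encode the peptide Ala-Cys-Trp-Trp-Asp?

Ala: 4 codons.
Cys: 2 codons.
Trp: 1 codon.
Trp: 1 codon.
Asp: 2 codons.
4 × 2 × 1 × 1 × 2 = 16.

16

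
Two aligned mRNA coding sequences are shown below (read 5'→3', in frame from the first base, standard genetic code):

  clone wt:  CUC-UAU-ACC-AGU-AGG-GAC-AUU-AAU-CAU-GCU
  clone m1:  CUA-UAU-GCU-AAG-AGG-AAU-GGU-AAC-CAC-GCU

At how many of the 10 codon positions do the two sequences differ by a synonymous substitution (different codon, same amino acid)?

3

Codon 1: CUC Leu / CUA Leu — synonymous.
Codon 2: UAU Tyr / UAU Tyr — identical.
Codon 3: ACC Thr / GCU Ala — nonsynonymous.
Codon 4: AGU Ser / AAG Lys — nonsynonymous.
Codon 5: AGG Arg / AGG Arg — identical.
Codon 6: GAC Asp / AAU Asn — nonsynonymous.
Codon 7: AUU Ile / GGU Gly — nonsynonymous.
Codon 8: AAU Asn / AAC Asn — synonymous.
Codon 9: CAU His / CAC His — synonymous.
Codon 10: GCU Ala / GCU Ala — identical.
Synonymous differences: 3.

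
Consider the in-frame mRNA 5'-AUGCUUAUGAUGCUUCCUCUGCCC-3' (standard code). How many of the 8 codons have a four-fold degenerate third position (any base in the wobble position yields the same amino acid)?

Codon 1 AUG (Met): third position 1-fold.
Codon 2 CUU (Leu): third position 4-fold.
Codon 3 AUG (Met): third position 1-fold.
Codon 4 AUG (Met): third position 1-fold.
Codon 5 CUU (Leu): third position 4-fold.
Codon 6 CCU (Pro): third position 4-fold.
Codon 7 CUG (Leu): third position 4-fold.
Codon 8 CCC (Pro): third position 4-fold.
Four-fold degenerate third positions: 5.

5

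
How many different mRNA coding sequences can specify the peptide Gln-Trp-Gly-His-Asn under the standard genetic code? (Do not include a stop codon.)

32

Gln: 2 codons.
Trp: 1 codon.
Gly: 4 codons.
His: 2 codons.
Asn: 2 codons.
2 × 1 × 4 × 2 × 2 = 32.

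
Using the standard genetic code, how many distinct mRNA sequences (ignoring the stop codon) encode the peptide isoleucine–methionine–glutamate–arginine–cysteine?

72

Ile: 3 codons.
Met: 1 codon.
Glu: 2 codons.
Arg: 6 codons.
Cys: 2 codons.
3 × 1 × 2 × 6 × 2 = 72.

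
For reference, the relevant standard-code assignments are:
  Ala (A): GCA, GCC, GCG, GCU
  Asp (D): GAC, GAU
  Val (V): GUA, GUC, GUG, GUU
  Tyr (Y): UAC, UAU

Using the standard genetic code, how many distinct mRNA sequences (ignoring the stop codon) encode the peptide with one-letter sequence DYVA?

Asp: 2 codons.
Tyr: 2 codons.
Val: 4 codons.
Ala: 4 codons.
2 × 2 × 4 × 4 = 64.

64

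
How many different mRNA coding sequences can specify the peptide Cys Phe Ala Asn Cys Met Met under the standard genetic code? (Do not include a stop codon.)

Cys: 2 codons.
Phe: 2 codons.
Ala: 4 codons.
Asn: 2 codons.
Cys: 2 codons.
Met: 1 codon.
Met: 1 codon.
2 × 2 × 4 × 2 × 2 × 1 × 1 = 64.

64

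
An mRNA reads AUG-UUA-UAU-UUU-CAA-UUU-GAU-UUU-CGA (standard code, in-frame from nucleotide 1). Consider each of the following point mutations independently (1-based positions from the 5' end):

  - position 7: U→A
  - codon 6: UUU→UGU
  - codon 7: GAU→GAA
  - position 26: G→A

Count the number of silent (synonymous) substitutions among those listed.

Codon 3: UAU (Tyr) → AAU (Asn) — missense.
Codon 6: UUU (Phe) → UGU (Cys) — missense.
Codon 7: GAU (Asp) → GAA (Glu) — missense.
Codon 9: CGA (Arg) → CAA (Gln) — missense.
Synonymous: 0 of 4.

0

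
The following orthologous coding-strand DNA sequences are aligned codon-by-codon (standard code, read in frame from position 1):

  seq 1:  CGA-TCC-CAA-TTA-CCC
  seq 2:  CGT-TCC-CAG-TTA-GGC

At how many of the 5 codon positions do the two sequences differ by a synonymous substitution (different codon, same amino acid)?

2

Codon 1: CGA Arg / CGT Arg — synonymous.
Codon 2: TCC Ser / TCC Ser — identical.
Codon 3: CAA Gln / CAG Gln — synonymous.
Codon 4: TTA Leu / TTA Leu — identical.
Codon 5: CCC Pro / GGC Gly — nonsynonymous.
Synonymous differences: 2.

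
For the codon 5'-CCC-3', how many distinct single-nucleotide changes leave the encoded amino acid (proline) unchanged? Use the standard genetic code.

3

Position 1: none → 0 synonymous.
Position 2: none → 0 synonymous.
Position 3: CCU, CCA, CCG → 3 synonymous.
Total: 0 + 0 + 3 = 3.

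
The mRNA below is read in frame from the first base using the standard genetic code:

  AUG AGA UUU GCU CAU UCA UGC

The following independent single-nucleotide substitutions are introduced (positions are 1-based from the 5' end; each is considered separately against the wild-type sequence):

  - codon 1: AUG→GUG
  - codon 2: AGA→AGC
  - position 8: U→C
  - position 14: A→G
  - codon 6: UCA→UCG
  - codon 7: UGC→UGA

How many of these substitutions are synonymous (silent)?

Codon 1: AUG (Met) → GUG (Val) — missense.
Codon 2: AGA (Arg) → AGC (Ser) — missense.
Codon 3: UUU (Phe) → UCU (Ser) — missense.
Codon 5: CAU (His) → CGU (Arg) — missense.
Codon 6: UCA (Ser) → UCG (Ser) — synonymous.
Codon 7: UGC (Cys) → UGA (Stop) — nonsense.
Synonymous: 1 of 6.

1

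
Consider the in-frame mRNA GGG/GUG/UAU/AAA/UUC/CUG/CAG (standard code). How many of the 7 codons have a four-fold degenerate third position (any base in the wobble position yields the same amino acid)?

Codon 1 GGG (Gly): third position 4-fold.
Codon 2 GUG (Val): third position 4-fold.
Codon 3 UAU (Tyr): third position 2-fold.
Codon 4 AAA (Lys): third position 2-fold.
Codon 5 UUC (Phe): third position 2-fold.
Codon 6 CUG (Leu): third position 4-fold.
Codon 7 CAG (Gln): third position 2-fold.
Four-fold degenerate third positions: 3.

3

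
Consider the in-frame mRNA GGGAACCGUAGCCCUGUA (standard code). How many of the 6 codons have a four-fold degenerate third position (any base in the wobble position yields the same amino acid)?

4

Codon 1 GGG (Gly): third position 4-fold.
Codon 2 AAC (Asn): third position 2-fold.
Codon 3 CGU (Arg): third position 4-fold.
Codon 4 AGC (Ser): third position 2-fold.
Codon 5 CCU (Pro): third position 4-fold.
Codon 6 GUA (Val): third position 4-fold.
Four-fold degenerate third positions: 4.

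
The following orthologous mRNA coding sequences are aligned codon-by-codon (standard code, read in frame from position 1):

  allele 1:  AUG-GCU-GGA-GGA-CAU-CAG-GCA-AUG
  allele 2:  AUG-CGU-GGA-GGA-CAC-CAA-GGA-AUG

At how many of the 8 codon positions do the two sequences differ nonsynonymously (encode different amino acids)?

Codon 1: AUG Met / AUG Met — identical.
Codon 2: GCU Ala / CGU Arg — nonsynonymous.
Codon 3: GGA Gly / GGA Gly — identical.
Codon 4: GGA Gly / GGA Gly — identical.
Codon 5: CAU His / CAC His — synonymous.
Codon 6: CAG Gln / CAA Gln — synonymous.
Codon 7: GCA Ala / GGA Gly — nonsynonymous.
Codon 8: AUG Met / AUG Met — identical.
Nonsynonymous differences: 2.

2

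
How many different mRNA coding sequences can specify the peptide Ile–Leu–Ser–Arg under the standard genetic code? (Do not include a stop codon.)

Ile: 3 codons.
Leu: 6 codons.
Ser: 6 codons.
Arg: 6 codons.
3 × 6 × 6 × 6 = 648.

648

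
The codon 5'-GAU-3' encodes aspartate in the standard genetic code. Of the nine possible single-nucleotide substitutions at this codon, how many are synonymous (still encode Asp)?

Position 1: none → 0 synonymous.
Position 2: none → 0 synonymous.
Position 3: GAC → 1 synonymous.
Total: 0 + 0 + 1 = 1.

1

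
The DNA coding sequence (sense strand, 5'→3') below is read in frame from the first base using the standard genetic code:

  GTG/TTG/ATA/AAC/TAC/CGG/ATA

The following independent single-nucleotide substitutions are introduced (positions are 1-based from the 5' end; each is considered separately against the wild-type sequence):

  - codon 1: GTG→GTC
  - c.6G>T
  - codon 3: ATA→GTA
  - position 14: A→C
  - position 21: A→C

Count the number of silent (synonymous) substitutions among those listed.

Codon 1: GTG (Val) → GTC (Val) — synonymous.
Codon 2: TTG (Leu) → TTT (Phe) — missense.
Codon 3: ATA (Ile) → GTA (Val) — missense.
Codon 5: TAC (Tyr) → TCC (Ser) — missense.
Codon 7: ATA (Ile) → ATC (Ile) — synonymous.
Synonymous: 2 of 5.

2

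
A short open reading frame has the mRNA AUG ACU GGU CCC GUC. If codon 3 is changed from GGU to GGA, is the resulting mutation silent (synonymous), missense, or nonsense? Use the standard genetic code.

Position 9 falls in codon 3: GGU → Gly.
After the substitution the codon is GGA → Gly.
Both encode Gly, so the change is synonymous.

silent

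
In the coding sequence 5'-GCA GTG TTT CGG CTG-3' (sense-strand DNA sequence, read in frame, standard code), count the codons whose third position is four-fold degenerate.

Codon 1 GCA (Ala): third position 4-fold.
Codon 2 GTG (Val): third position 4-fold.
Codon 3 TTT (Phe): third position 2-fold.
Codon 4 CGG (Arg): third position 4-fold.
Codon 5 CTG (Leu): third position 4-fold.
Four-fold degenerate third positions: 4.

4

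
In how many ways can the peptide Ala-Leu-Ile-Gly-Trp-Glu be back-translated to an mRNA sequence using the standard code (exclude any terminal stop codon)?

Ala: 4 codons.
Leu: 6 codons.
Ile: 3 codons.
Gly: 4 codons.
Trp: 1 codon.
Glu: 2 codons.
4 × 6 × 3 × 4 × 1 × 2 = 576.

576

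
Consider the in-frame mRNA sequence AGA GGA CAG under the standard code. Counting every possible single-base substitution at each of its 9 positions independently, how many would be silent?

Codon 1 (AGA, Arg): 2 synonymous substitutions.
Codon 2 (GGA, Gly): 3 synonymous substitutions.
Codon 3 (CAG, Gln): 1 synonymous substitution.
Total: 2 + 3 + 1 = 6.

6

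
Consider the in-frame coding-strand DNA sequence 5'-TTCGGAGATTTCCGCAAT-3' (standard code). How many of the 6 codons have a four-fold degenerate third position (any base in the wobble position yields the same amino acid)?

2

Codon 1 TTC (Phe): third position 2-fold.
Codon 2 GGA (Gly): third position 4-fold.
Codon 3 GAT (Asp): third position 2-fold.
Codon 4 TTC (Phe): third position 2-fold.
Codon 5 CGC (Arg): third position 4-fold.
Codon 6 AAT (Asn): third position 2-fold.
Four-fold degenerate third positions: 2.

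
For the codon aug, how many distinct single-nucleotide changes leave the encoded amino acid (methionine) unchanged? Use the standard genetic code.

Position 1: none → 0 synonymous.
Position 2: none → 0 synonymous.
Position 3: none → 0 synonymous.
Total: 0 + 0 + 0 = 0.

0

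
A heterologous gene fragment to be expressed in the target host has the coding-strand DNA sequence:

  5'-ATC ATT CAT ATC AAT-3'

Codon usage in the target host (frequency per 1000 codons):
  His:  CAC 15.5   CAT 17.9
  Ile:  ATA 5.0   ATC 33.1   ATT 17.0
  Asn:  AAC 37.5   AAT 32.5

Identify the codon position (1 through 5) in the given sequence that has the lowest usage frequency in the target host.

2

Codon 1 ATC (Ile): 33.1 per 1000.
Codon 2 ATT (Ile): 17.0 per 1000.
Codon 3 CAT (His): 17.9 per 1000.
Codon 4 ATC (Ile): 33.1 per 1000.
Codon 5 AAT (Asn): 32.5 per 1000.
Lowest frequency is 17.0 at codon 2.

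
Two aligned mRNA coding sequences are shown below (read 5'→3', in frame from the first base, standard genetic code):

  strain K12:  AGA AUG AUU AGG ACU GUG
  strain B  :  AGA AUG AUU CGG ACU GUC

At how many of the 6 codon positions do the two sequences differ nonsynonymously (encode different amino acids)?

Codon 1: AGA Arg / AGA Arg — identical.
Codon 2: AUG Met / AUG Met — identical.
Codon 3: AUU Ile / AUU Ile — identical.
Codon 4: AGG Arg / CGG Arg — synonymous.
Codon 5: ACU Thr / ACU Thr — identical.
Codon 6: GUG Val / GUC Val — synonymous.
Nonsynonymous differences: 0.

0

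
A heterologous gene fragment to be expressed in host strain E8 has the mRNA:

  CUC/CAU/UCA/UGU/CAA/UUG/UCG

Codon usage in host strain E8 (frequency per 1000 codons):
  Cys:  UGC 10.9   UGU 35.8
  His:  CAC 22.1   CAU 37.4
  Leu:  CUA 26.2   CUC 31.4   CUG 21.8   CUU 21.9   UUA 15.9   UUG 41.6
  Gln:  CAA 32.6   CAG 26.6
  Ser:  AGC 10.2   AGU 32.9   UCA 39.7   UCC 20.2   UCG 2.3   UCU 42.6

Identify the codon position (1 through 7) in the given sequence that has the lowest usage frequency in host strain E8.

7

Codon 1 CUC (Leu): 31.4 per 1000.
Codon 2 CAU (His): 37.4 per 1000.
Codon 3 UCA (Ser): 39.7 per 1000.
Codon 4 UGU (Cys): 35.8 per 1000.
Codon 5 CAA (Gln): 32.6 per 1000.
Codon 6 UUG (Leu): 41.6 per 1000.
Codon 7 UCG (Ser): 2.3 per 1000.
Lowest frequency is 2.3 at codon 7.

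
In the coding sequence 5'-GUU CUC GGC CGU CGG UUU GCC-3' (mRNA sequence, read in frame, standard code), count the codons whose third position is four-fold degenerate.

Codon 1 GUU (Val): third position 4-fold.
Codon 2 CUC (Leu): third position 4-fold.
Codon 3 GGC (Gly): third position 4-fold.
Codon 4 CGU (Arg): third position 4-fold.
Codon 5 CGG (Arg): third position 4-fold.
Codon 6 UUU (Phe): third position 2-fold.
Codon 7 GCC (Ala): third position 4-fold.
Four-fold degenerate third positions: 6.

6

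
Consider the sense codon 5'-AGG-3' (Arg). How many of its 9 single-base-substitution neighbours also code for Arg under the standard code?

2

Position 1: CGG → 1 synonymous.
Position 2: none → 0 synonymous.
Position 3: AGA → 1 synonymous.
Total: 1 + 0 + 1 = 2.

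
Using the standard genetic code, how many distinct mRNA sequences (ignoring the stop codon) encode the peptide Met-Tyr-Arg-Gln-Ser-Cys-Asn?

Met: 1 codon.
Tyr: 2 codons.
Arg: 6 codons.
Gln: 2 codons.
Ser: 6 codons.
Cys: 2 codons.
Asn: 2 codons.
1 × 2 × 6 × 2 × 6 × 2 × 2 = 576.

576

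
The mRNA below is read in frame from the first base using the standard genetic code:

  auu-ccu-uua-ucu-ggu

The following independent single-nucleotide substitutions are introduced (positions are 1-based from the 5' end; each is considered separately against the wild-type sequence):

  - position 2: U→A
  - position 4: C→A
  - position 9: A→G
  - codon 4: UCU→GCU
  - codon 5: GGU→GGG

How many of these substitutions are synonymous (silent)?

Codon 1: AUU (Ile) → AAU (Asn) — missense.
Codon 2: CCU (Pro) → ACU (Thr) — missense.
Codon 3: UUA (Leu) → UUG (Leu) — synonymous.
Codon 4: UCU (Ser) → GCU (Ala) — missense.
Codon 5: GGU (Gly) → GGG (Gly) — synonymous.
Synonymous: 2 of 5.

2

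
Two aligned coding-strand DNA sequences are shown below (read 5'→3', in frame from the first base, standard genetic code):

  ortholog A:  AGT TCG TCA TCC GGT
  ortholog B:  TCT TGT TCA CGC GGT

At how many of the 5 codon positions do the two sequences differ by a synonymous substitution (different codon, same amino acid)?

Codon 1: AGT Ser / TCT Ser — synonymous.
Codon 2: TCG Ser / TGT Cys — nonsynonymous.
Codon 3: TCA Ser / TCA Ser — identical.
Codon 4: TCC Ser / CGC Arg — nonsynonymous.
Codon 5: GGT Gly / GGT Gly — identical.
Synonymous differences: 1.

1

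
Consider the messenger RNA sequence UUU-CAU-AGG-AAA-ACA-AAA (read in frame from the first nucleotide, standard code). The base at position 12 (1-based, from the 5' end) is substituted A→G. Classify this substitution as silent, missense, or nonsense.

Position 12 falls in codon 4: AAA → Lys.
After the substitution the codon is AAG → Lys.
Both encode Lys, so the change is synonymous.

silent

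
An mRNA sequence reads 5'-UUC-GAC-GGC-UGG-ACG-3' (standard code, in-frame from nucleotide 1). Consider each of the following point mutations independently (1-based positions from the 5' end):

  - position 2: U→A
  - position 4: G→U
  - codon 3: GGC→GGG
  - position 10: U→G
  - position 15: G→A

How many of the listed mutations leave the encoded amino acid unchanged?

Codon 1: UUC (Phe) → UAC (Tyr) — missense.
Codon 2: GAC (Asp) → UAC (Tyr) — missense.
Codon 3: GGC (Gly) → GGG (Gly) — synonymous.
Codon 4: UGG (Trp) → GGG (Gly) — missense.
Codon 5: ACG (Thr) → ACA (Thr) — synonymous.
Synonymous: 2 of 5.

2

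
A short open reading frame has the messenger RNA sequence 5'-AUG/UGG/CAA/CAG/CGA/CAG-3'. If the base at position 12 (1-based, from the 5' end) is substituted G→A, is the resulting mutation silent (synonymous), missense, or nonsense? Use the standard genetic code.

Position 12 falls in codon 4: CAG → Gln.
After the substitution the codon is CAA → Gln.
Both encode Gln, so the change is synonymous.

silent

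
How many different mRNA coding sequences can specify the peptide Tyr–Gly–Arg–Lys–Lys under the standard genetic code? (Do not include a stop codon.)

Tyr: 2 codons.
Gly: 4 codons.
Arg: 6 codons.
Lys: 2 codons.
Lys: 2 codons.
2 × 4 × 6 × 2 × 2 = 192.

192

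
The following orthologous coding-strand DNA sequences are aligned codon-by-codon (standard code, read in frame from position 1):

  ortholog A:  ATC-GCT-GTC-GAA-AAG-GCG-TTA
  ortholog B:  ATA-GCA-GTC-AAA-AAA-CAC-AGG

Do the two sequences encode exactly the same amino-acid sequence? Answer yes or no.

no

Codon 1: ATC Ile / ATA Ile — synonymous.
Codon 2: GCT Ala / GCA Ala — synonymous.
Codon 3: GTC Val / GTC Val — identical.
Codon 4: GAA Glu / AAA Lys — nonsynonymous.
Codon 5: AAG Lys / AAA Lys — synonymous.
Codon 6: GCG Ala / CAC His — nonsynonymous.
Codon 7: TTA Leu / AGG Arg — nonsynonymous.
Nonsynonymous differences: 3 → different protein.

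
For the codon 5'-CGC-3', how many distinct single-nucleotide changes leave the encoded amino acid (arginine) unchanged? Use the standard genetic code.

Position 1: none → 0 synonymous.
Position 2: none → 0 synonymous.
Position 3: CGT, CGA, CGG → 3 synonymous.
Total: 0 + 0 + 3 = 3.

3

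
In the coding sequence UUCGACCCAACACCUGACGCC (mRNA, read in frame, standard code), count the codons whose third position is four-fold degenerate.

Codon 1 UUC (Phe): third position 2-fold.
Codon 2 GAC (Asp): third position 2-fold.
Codon 3 CCA (Pro): third position 4-fold.
Codon 4 ACA (Thr): third position 4-fold.
Codon 5 CCU (Pro): third position 4-fold.
Codon 6 GAC (Asp): third position 2-fold.
Codon 7 GCC (Ala): third position 4-fold.
Four-fold degenerate third positions: 4.

4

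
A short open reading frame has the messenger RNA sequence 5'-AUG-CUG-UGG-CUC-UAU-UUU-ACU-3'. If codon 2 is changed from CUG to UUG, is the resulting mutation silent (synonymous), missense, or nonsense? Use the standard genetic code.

silent

Position 4 falls in codon 2: CUG → Leu.
After the substitution the codon is UUG → Leu.
Both encode Leu, so the change is synonymous.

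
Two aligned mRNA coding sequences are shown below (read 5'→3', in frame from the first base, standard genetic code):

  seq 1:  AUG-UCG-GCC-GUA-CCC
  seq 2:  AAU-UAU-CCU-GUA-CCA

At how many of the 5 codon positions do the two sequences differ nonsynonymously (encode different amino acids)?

3

Codon 1: AUG Met / AAU Asn — nonsynonymous.
Codon 2: UCG Ser / UAU Tyr — nonsynonymous.
Codon 3: GCC Ala / CCU Pro — nonsynonymous.
Codon 4: GUA Val / GUA Val — identical.
Codon 5: CCC Pro / CCA Pro — synonymous.
Nonsynonymous differences: 3.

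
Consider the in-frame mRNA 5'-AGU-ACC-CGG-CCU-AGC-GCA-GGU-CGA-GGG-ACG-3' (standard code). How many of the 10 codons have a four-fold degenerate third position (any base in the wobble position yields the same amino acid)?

8

Codon 1 AGU (Ser): third position 2-fold.
Codon 2 ACC (Thr): third position 4-fold.
Codon 3 CGG (Arg): third position 4-fold.
Codon 4 CCU (Pro): third position 4-fold.
Codon 5 AGC (Ser): third position 2-fold.
Codon 6 GCA (Ala): third position 4-fold.
Codon 7 GGU (Gly): third position 4-fold.
Codon 8 CGA (Arg): third position 4-fold.
Codon 9 GGG (Gly): third position 4-fold.
Codon 10 ACG (Thr): third position 4-fold.
Four-fold degenerate third positions: 8.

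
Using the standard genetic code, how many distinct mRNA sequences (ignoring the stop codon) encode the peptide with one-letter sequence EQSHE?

Glu: 2 codons.
Gln: 2 codons.
Ser: 6 codons.
His: 2 codons.
Glu: 2 codons.
2 × 2 × 6 × 2 × 2 = 96.

96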